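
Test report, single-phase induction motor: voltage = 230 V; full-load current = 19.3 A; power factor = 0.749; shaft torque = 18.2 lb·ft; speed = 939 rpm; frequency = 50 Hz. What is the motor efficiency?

τ = 18.2 lb·ft × 1.356 = 24.68 N·m
ω = 2π × 939/60 = 98.33 rad/s; P_out = τω = 24.68 × 98.33 = 2427 W
P_in = V·I·cosφ = 230 × 19.3 × 0.749 = 3325 W
η = P_out / P_in = 2427 / 3325 = 0.730 = 73.0%

73.0 %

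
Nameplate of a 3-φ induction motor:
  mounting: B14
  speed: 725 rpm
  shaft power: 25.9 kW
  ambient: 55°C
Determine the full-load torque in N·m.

341 N·m

ω = 2π × 725/60 = 75.92 rad/s
τ = P/ω = 25900/75.92 = 341 N·m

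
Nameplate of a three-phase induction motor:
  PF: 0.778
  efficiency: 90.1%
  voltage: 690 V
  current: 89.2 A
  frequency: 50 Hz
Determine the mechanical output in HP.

100 HP

P_in = √3·V·I·cosφ = 1.732 × 690 × 89.2 × 0.778 = 82936 W
P_out = η·P_in = 0.901 × 82936 = 74725 W
= 74725/746 = 100 HP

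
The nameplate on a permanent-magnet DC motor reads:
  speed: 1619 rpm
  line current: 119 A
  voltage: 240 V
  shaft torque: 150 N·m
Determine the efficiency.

89.0 %

ω = 2π × 1619/60 = 169.5 rad/s; P_out = τω = 150 × 169.5 = 25425 W
P_in = V·I = 240 × 119 = 28560 W
η = P_out / P_in = 25425 / 28560 = 0.890 = 89.0%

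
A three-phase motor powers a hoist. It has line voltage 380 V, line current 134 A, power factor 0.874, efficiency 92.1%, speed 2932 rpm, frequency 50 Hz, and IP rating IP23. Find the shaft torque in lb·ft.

P_in = √3·V·I·cosφ = 1.732 × 380 × 134 × 0.874 = 77081 W
P_out = η·P_in = 0.921 × 77081 = 70992 W
n = 2932 rpm
ω = 2π×2932/60 = 307 rad/s
τ = P_out/ω = 70992/307 = 231.2 N·m
In lb·ft: 231.2/1.356 = 171 lb·ft

171 lb·ft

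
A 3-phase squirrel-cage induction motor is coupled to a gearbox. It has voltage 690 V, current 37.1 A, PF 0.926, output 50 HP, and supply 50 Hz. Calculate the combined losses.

P_in = √3·V·I·cosφ = 1.732×690×37.1×0.926 = 41056 W
P_out = 50×746 = 37300 W
Losses = P_in − P_out = 41056 − 37300 = 3756 W

3.76 kW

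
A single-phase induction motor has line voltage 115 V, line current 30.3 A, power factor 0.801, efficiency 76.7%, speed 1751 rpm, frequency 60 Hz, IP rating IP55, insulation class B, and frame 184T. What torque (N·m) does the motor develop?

11.7 N·m

P_in = V·I·cosφ = 115 × 30.3 × 0.801 = 2791 W
P_out = η·P_in = 0.767 × 2791 = 2141 W
n = 1751 rpm
ω = 2π×1751/60 = 183.4 rad/s
τ = P_out/ω = 2141/183.4 = 11.7 N·m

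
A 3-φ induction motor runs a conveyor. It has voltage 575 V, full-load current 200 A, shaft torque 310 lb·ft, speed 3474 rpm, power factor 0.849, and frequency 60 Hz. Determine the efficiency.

τ = 310 lb·ft × 1.356 = 420.4 N·m
ω = 2π × 3474/60 = 363.8 rad/s; P_out = τω = 420.4 × 363.8 = 152942 W
P_in = √3·V_L·I_L·cosφ = 1.732 × 575 × 200 × 0.849 = 169104 W
η = P_out / P_in = 152942 / 169104 = 0.904 = 90.4%

90.4 %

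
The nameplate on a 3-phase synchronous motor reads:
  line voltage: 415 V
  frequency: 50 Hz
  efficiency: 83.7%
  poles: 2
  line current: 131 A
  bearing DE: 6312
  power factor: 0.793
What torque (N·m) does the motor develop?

P_in = √3·V·I·cosφ = 1.732 × 415 × 131 × 0.793 = 74669 W
P_out = η·P_in = 0.837 × 74669 = 62498 W
n = n_s = 120×50/2 = 3000 rpm (synchronous)
ω = 2π×3000/60 = 314.2 rad/s
τ = P_out/ω = 62498/314.2 = 199 N·m

199 N·m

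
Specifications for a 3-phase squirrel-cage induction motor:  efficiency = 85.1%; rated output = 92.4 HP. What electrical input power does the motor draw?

P_out = 92.4 × 746 = 68930 W
P_in = P_out/η = 68930/0.851 = 80999 W = 81 kW

81 kW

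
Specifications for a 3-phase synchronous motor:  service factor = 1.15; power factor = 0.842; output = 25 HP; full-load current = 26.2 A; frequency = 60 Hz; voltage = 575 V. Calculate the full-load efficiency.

84.9 %

P_out = 25 × 746 = 18650 W
P_in = √3·V_L·I_L·cosφ = 1.732 × 575 × 26.2 × 0.842 = 21970 W
η = P_out / P_in = 18650 / 21970 = 0.849 = 84.9%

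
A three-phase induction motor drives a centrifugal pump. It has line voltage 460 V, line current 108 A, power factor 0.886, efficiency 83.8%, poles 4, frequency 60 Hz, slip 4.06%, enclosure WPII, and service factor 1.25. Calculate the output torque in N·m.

P_in = √3·V·I·cosφ = 1.732 × 460 × 108 × 0.886 = 76237 W
P_out = η·P_in = 0.838 × 76237 = 63887 W
n_s = 120×60/4 = 1800 rpm; n = 1800×(1−0.0406) = 1727 rpm
ω = 2π×1727/60 = 180.9 rad/s
τ = P_out/ω = 63887/180.9 = 353 N·m

353 N·m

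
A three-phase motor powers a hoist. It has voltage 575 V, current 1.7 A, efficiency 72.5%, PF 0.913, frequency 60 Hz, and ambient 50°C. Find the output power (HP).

P_in = √3·V·I·cosφ = 1.732 × 575 × 1.7 × 0.913 = 1546 W
P_out = η·P_in = 0.725 × 1546 = 1121 W
= 1121/746 = 1.5 HP

1.5 HP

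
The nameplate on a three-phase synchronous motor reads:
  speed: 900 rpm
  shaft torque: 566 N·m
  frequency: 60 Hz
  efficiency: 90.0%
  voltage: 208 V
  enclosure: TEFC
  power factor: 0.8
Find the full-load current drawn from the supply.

ω = 2π×900/60 = 94.25 rad/s; P_out = τω = 566 × 94.25 = 53346 W
P_in = P_out / η = 53346 / 0.900 = 59273 W
I_L = P_in / (√3·V_L·cosφ) = 59273 / (1.732 × 208 × 0.8) = 206 A

206 A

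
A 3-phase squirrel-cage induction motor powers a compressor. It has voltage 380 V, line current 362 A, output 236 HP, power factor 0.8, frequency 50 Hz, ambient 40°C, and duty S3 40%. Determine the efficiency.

92.4 %

P_out = 236 × 746 = 176056 W
P_in = √3·V_L·I_L·cosφ = 1.732 × 380 × 362 × 0.8 = 190603 W
η = P_out / P_in = 176056 / 190603 = 0.924 = 92.4%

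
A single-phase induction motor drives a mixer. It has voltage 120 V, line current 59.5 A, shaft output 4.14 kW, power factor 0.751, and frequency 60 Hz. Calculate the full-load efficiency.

P_out = 4.14 kW = 4140 W
P_in = V·I·cosφ = 120 × 59.5 × 0.751 = 5362 W
η = P_out / P_in = 4140 / 5362 = 0.772 = 77.2%

77.2 %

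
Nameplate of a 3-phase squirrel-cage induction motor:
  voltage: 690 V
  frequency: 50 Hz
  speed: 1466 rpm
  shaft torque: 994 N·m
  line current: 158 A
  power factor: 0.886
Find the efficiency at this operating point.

91.2 %

ω = 2π × 1466/60 = 153.5 rad/s; P_out = τω = 994 × 153.5 = 152579 W
P_in = √3·V_L·I_L·cosφ = 1.732 × 690 × 158 × 0.886 = 167297 W
η = P_out / P_in = 152579 / 167297 = 0.912 = 91.2%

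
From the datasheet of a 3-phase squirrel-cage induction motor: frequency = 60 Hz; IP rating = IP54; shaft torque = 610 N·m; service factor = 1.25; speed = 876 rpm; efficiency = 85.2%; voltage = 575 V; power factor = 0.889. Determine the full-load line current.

74.2 A

ω = 2π×876/60 = 91.73 rad/s; P_out = τω = 610 × 91.73 = 55955 W
P_in = P_out / η = 55955 / 0.852 = 65675 W
I_L = P_in / (√3·V_L·cosφ) = 65675 / (1.732 × 575 × 0.889) = 74.2 A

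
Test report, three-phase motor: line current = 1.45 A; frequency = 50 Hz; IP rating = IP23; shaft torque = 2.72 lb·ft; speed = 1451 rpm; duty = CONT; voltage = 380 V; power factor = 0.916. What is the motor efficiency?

τ = 2.72 lb·ft × 1.356 = 3.688 N·m
ω = 2π × 1451/60 = 151.9 rad/s; P_out = τω = 3.688 × 151.9 = 560 W
P_in = √3·V_L·I_L·cosφ = 1.732 × 380 × 1.45 × 0.916 = 874 W
η = P_out / P_in = 560 / 874 = 0.641 = 64.1%

64.1 %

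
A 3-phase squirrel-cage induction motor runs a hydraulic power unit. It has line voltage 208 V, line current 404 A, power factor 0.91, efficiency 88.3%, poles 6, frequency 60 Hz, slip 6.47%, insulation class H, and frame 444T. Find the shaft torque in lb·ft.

734 lb·ft

P_in = √3·V·I·cosφ = 1.732 × 208 × 404 × 0.91 = 132445 W
P_out = η·P_in = 0.883 × 132445 = 116949 W
n_s = 120×60/6 = 1200 rpm; n = 1200×(1−0.0647) = 1122 rpm
ω = 2π×1122/60 = 117.5 rad/s
τ = P_out/ω = 116949/117.5 = 995.3 N·m
In lb·ft: 995.3/1.356 = 734 lb·ft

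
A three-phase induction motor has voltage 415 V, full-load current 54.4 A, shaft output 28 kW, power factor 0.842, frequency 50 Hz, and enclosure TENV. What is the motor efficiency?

P_out = 28 kW = 28000 W
P_in = √3·V_L·I_L·cosφ = 1.732 × 415 × 54.4 × 0.842 = 32924 W
η = P_out / P_in = 28000 / 32924 = 0.850 = 85.0%

85.0 %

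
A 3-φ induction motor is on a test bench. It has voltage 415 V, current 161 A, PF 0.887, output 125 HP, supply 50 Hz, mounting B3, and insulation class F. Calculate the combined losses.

P_in = √3·V·I·cosφ = 1.732×415×161×0.887 = 102647 W
P_out = 125×746 = 93250 W
Losses = P_in − P_out = 102647 − 93250 = 9397 W

9.4 kW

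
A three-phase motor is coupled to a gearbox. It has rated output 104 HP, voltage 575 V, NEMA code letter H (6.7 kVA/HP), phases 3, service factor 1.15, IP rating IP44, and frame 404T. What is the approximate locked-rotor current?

S_LR = 6.7 × 104 = 696.8 kVA
I_LR = S_LR/(√3·V_L) = 696800/(1.732×575) = 700 A

700 A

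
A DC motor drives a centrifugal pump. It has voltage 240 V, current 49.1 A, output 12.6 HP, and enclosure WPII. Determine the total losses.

P_in = V·I = 240×49.1 = 11784 W
P_out = 12.6×746 = 9400 W
Losses = P_in − P_out = 11784 − 9400 = 2384 W

2.38 kW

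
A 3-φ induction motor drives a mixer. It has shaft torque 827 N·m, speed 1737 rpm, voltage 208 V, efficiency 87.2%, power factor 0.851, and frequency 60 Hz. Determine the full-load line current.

ω = 2π×1737/60 = 181.9 rad/s; P_out = τω = 827 × 181.9 = 150431 W
P_in = P_out / η = 150431 / 0.872 = 172513 W
I_L = P_in / (√3·V_L·cosφ) = 172513 / (1.732 × 208 × 0.851) = 563 A

563 A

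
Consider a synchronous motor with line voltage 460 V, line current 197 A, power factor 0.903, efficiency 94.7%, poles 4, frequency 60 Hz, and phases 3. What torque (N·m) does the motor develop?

712 N·m

P_in = √3·V·I·cosφ = 1.732 × 460 × 197 × 0.903 = 141729 W
P_out = η·P_in = 0.947 × 141729 = 134217 W
n = n_s = 120×60/4 = 1800 rpm (synchronous)
ω = 2π×1800/60 = 188.5 rad/s
τ = P_out/ω = 134217/188.5 = 712 N·m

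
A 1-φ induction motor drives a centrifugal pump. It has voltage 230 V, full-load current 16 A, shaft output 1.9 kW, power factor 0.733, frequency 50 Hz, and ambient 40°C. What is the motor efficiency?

P_out = 1.9 kW = 1900 W
P_in = V·I·cosφ = 230 × 16 × 0.733 = 2697 W
η = P_out / P_in = 1900 / 2697 = 0.704 = 70.4%

70.4 %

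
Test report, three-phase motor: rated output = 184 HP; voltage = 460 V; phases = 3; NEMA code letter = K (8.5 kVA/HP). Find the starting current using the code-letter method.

1960 A

S_LR = 8.5 × 184 = 1564 kVA
I_LR = S_LR/(√3·V_L) = 1564000/(1.732×460) = 1960 A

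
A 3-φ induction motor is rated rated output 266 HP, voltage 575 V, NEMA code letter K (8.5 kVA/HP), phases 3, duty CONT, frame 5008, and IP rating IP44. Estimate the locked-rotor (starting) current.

S_LR = 8.5 × 266 = 2261 kVA
I_LR = S_LR/(√3·V_L) = 2261000/(1.732×575) = 2270 A

2270 A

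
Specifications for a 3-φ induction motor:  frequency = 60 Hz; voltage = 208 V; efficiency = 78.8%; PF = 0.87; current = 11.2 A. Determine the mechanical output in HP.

3.71 HP

P_in = √3·V·I·cosφ = 1.732 × 208 × 11.2 × 0.87 = 3510 W
P_out = η·P_in = 0.788 × 3510 = 2766 W
= 2766/746 = 3.71 HP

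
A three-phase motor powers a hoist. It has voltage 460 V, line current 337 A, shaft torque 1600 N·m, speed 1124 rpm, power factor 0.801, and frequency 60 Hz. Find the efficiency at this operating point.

87.6 %

ω = 2π × 1124/60 = 117.7 rad/s; P_out = τω = 1600 × 117.7 = 188320 W
P_in = √3·V_L·I_L·cosφ = 1.732 × 460 × 337 × 0.801 = 215064 W
η = P_out / P_in = 188320 / 215064 = 0.876 = 87.6%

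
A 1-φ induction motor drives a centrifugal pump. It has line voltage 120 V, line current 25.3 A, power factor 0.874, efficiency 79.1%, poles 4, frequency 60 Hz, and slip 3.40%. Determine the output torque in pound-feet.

P_in = V·I·cosφ = 120 × 25.3 × 0.874 = 2653 W
P_out = η·P_in = 0.791 × 2653 = 2099 W
n_s = 120×60/4 = 1800 rpm; n = 1800×(1−0.034) = 1739 rpm
ω = 2π×1739/60 = 182.1 rad/s
τ = P_out/ω = 2099/182.1 = 11.53 N·m
In lb·ft: 11.53/1.356 = 8.5 lb·ft

8.5 lb·ft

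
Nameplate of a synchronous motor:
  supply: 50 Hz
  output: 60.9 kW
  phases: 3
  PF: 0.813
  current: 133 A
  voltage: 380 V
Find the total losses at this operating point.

P_in = √3·V·I·cosφ = 1.732×380×133×0.813 = 71166 W
P_out = 60900 W
Losses = P_in − P_out = 71166 − 60900 = 10266 W

10.3 kW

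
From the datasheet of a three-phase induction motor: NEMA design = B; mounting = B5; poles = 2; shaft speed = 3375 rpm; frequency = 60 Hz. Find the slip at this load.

n_s = 120f/p = 120×60/2 = 3600 rpm
s = (n_s − n)/n_s = (3600 − 3375)/3600 = 0.0625

6.25 %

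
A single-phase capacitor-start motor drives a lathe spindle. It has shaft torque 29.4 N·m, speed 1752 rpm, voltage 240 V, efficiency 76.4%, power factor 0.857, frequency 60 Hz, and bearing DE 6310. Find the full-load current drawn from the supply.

34.3 A

ω = 2π×1752/60 = 183.5 rad/s; P_out = τω = 29.4 × 183.5 = 5395 W
P_in = P_out / η = 5395 / 0.764 = 7062 W
I = P_in / (V·cosφ) = 7062 / (240 × 0.857) = 34.3 A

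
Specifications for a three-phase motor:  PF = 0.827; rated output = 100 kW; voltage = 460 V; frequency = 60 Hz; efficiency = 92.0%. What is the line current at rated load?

P_out = 100 kW = 100000 W
P_in = P_out / η = 100000 / 0.920 = 108696 W
I_L = P_in / (√3·V_L·cosφ) = 108696 / (1.732 × 460 × 0.827) = 165 A

165 A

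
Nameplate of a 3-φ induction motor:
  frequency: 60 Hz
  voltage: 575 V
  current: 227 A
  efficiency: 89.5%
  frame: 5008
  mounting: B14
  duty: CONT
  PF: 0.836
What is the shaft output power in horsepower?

227 HP

P_in = √3·V·I·cosφ = 1.732 × 575 × 227 × 0.836 = 188994 W
P_out = η·P_in = 0.895 × 188994 = 169150 W
= 169150/746 = 227 HP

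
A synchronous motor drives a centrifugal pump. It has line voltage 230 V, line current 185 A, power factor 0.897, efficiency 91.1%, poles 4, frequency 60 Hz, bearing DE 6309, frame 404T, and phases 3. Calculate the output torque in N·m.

319 N·m

P_in = √3·V·I·cosφ = 1.732 × 230 × 185 × 0.897 = 66106 W
P_out = η·P_in = 0.911 × 66106 = 60223 W
n = n_s = 120×60/4 = 1800 rpm (synchronous)
ω = 2π×1800/60 = 188.5 rad/s
τ = P_out/ω = 60223/188.5 = 319 N·m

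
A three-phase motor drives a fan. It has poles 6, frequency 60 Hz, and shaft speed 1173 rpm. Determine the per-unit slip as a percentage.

n_s = 120f/p = 120×60/6 = 1200 rpm
s = (n_s − n)/n_s = (1200 − 1173)/1200 = 0.0225

2.25 %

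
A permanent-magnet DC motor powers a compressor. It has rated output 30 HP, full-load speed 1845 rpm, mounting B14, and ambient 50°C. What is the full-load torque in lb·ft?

P_out = 30 × 746 = 22380 W
ω = 2π × 1845/60 = 193.2 rad/s
τ = P_out/ω = 22380/193.2 = 115.8 N·m
In lb·ft: 115.8/1.356 = 85.4 lb·ft

85.4 lb·ft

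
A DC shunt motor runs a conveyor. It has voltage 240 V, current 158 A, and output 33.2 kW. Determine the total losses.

P_in = V·I = 240×158 = 37920 W
P_out = 33200 W
Losses = P_in − P_out = 37920 − 33200 = 4720 W

4720 W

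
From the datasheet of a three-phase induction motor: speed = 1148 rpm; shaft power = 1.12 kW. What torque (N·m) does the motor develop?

ω = 2π × 1148/60 = 120.2 rad/s
τ = P/ω = 1120/120.2 = 9.32 N·m

9.32 N·m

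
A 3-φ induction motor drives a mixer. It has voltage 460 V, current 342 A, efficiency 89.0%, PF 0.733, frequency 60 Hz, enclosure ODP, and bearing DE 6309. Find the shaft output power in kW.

P_in = √3·V·I·cosφ = 1.732 × 460 × 342 × 0.733 = 199727 W
P_out = η·P_in = 0.89 × 199727 = 177757 W

178 kW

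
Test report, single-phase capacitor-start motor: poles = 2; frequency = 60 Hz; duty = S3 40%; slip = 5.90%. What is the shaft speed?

3388 rpm

n_s = 120f/p = 120×60/2 = 3600 rpm
n = n_s(1 − s) = 3600 × (1 − 0.059) = 3388 rpm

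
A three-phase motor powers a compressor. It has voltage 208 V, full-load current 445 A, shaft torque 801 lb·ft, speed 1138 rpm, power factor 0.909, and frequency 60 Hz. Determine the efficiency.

88.8 %

τ = 801 lb·ft × 1.356 = 1086 N·m
ω = 2π × 1138/60 = 119.2 rad/s; P_out = τω = 1086 × 119.2 = 129451 W
P_in = √3·V_L·I_L·cosφ = 1.732 × 208 × 445 × 0.909 = 145725 W
η = P_out / P_in = 129451 / 145725 = 0.888 = 88.8%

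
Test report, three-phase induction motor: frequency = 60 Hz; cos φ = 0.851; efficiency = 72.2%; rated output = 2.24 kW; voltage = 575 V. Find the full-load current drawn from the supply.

3.66 A

P_out = 2.24 kW = 2240 W
P_in = P_out / η = 2240 / 0.722 = 3102 W
I_L = P_in / (√3·V_L·cosφ) = 3102 / (1.732 × 575 × 0.851) = 3.66 A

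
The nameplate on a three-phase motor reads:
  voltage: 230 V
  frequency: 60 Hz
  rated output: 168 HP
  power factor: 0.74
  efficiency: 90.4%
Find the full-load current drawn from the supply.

470 A

P_out = 168 × 746 = 125328 W
P_in = P_out / η = 125328 / 0.904 = 138637 W
I_L = P_in / (√3·V_L·cosφ) = 138637 / (1.732 × 230 × 0.74) = 470 A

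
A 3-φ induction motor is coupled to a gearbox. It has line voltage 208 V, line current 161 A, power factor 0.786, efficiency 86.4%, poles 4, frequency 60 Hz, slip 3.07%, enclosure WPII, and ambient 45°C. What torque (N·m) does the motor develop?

P_in = √3·V·I·cosφ = 1.732 × 208 × 161 × 0.786 = 45589 W
P_out = η·P_in = 0.864 × 45589 = 39389 W
n_s = 120×60/4 = 1800 rpm; n = 1800×(1−0.0307) = 1745 rpm
ω = 2π×1745/60 = 182.7 rad/s
τ = P_out/ω = 39389/182.7 = 216 N·m

216 N·m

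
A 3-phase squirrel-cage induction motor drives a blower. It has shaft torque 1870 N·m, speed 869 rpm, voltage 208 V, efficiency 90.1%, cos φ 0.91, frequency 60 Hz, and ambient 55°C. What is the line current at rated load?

ω = 2π×869/60 = 91 rad/s; P_out = τω = 1870 × 91 = 170170 W
P_in = P_out / η = 170170 / 0.901 = 188868 W
I_L = P_in / (√3·V_L·cosφ) = 188868 / (1.732 × 208 × 0.91) = 576 A

576 A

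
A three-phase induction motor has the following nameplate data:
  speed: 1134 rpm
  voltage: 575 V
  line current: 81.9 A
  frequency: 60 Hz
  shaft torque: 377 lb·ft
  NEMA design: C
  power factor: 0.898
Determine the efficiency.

82.9 %

τ = 377 lb·ft × 1.356 = 511.2 N·m
ω = 2π × 1134/60 = 118.8 rad/s; P_out = τω = 511.2 × 118.8 = 60731 W
P_in = √3·V_L·I_L·cosφ = 1.732 × 575 × 81.9 × 0.898 = 73245 W
η = P_out / P_in = 60731 / 73245 = 0.829 = 82.9%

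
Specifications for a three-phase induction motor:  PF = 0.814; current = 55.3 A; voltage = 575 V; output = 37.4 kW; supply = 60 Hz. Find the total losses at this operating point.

7430 W

P_in = √3·V·I·cosφ = 1.732×575×55.3×0.814 = 44830 W
P_out = 37400 W
Losses = P_in − P_out = 44830 − 37400 = 7430 W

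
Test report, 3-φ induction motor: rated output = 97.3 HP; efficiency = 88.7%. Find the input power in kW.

P_out = 97.3 × 746 = 72586 W
P_in = P_out/η = 72586/0.887 = 81833 W = 81.8 kW

81.8 kW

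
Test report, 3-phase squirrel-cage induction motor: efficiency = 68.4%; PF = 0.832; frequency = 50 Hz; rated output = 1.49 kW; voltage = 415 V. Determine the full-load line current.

3.64 A

P_out = 1.49 kW = 1490 W
P_in = P_out / η = 1490 / 0.684 = 2178 W
I_L = P_in / (√3·V_L·cosφ) = 2178 / (1.732 × 415 × 0.832) = 3.64 A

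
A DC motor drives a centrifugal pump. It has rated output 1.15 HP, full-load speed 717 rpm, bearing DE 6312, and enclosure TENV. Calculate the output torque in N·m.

11.4 N·m

P_out = 1.15 × 746 = 858 W
ω = 2π × 717/60 = 75.08 rad/s
τ = P_out/ω = 858/75.08 = 11.4 N·m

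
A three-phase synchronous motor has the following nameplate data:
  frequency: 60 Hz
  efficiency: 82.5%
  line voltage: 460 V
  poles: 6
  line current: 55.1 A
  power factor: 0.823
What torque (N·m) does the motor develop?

237 N·m

P_in = √3·V·I·cosφ = 1.732 × 460 × 55.1 × 0.823 = 36129 W
P_out = η·P_in = 0.825 × 36129 = 29806 W
n = n_s = 120×60/6 = 1200 rpm (synchronous)
ω = 2π×1200/60 = 125.7 rad/s
τ = P_out/ω = 29806/125.7 = 237 N·m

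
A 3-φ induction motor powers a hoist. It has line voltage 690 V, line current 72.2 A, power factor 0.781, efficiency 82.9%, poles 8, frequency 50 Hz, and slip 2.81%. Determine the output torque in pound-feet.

P_in = √3·V·I·cosφ = 1.732 × 690 × 72.2 × 0.781 = 67388 W
P_out = η·P_in = 0.829 × 67388 = 55865 W
n_s = 120×50/8 = 750 rpm; n = 750×(1−0.0281) = 729 rpm
ω = 2π×729/60 = 76.34 rad/s
τ = P_out/ω = 55865/76.34 = 731.8 N·m
In lb·ft: 731.8/1.356 = 540 lb·ft

540 lb·ft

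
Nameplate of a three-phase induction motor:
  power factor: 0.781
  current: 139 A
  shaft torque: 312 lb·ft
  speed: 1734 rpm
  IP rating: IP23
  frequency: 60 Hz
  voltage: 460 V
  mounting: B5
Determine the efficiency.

88.8 %

τ = 312 lb·ft × 1.356 = 423.1 N·m
ω = 2π × 1734/60 = 181.6 rad/s; P_out = τω = 423.1 × 181.6 = 76835 W
P_in = √3·V_L·I_L·cosφ = 1.732 × 460 × 139 × 0.781 = 86491 W
η = P_out / P_in = 76835 / 86491 = 0.888 = 88.8%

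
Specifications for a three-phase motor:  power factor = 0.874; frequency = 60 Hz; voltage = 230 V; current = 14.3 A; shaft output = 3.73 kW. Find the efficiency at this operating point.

P_out = 3.73 kW = 3730 W
P_in = √3·V_L·I_L·cosφ = 1.732 × 230 × 14.3 × 0.874 = 4979 W
η = P_out / P_in = 3730 / 4979 = 0.749 = 74.9%

74.9 %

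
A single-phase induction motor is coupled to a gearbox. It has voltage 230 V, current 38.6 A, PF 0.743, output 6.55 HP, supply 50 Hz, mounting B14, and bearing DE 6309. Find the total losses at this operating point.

1.71 kW

P_in = V·I·cosφ = 230×38.6×0.743 = 6596 W
P_out = 6.55×746 = 4886 W
Losses = P_in − P_out = 6596 − 4886 = 1710 W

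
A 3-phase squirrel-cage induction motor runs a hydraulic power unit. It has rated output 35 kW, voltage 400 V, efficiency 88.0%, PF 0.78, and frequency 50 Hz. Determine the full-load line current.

73.6 A

P_out = 35 kW = 35000 W
P_in = P_out / η = 35000 / 0.880 = 39773 W
I_L = P_in / (√3·V_L·cosφ) = 39773 / (1.732 × 400 × 0.78) = 73.6 A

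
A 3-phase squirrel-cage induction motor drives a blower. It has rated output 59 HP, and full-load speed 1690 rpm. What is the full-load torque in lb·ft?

P_out = 59 × 746 = 44014 W
ω = 2π × 1690/60 = 177 rad/s
τ = P_out/ω = 44014/177 = 248.7 N·m
In lb·ft: 248.7/1.356 = 183 lb·ft

183 lb·ft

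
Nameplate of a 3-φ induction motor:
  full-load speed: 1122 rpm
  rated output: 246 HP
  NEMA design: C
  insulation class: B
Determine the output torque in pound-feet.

1150 lb·ft

P_out = 246 × 746 = 183516 W
ω = 2π × 1122/60 = 117.5 rad/s
τ = P_out/ω = 183516/117.5 = 1562 N·m
In lb·ft: 1562/1.356 = 1150 lb·ft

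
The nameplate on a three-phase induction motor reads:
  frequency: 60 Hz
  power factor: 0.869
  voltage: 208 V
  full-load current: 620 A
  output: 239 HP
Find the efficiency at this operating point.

P_out = 239 × 746 = 178294 W
P_in = √3·V_L·I_L·cosφ = 1.732 × 208 × 620 × 0.869 = 194099 W
η = P_out / P_in = 178294 / 194099 = 0.919 = 91.9%

91.9 %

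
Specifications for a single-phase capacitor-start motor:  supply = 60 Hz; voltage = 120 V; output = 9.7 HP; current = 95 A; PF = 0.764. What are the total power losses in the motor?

P_in = V·I·cosφ = 120×95×0.764 = 8710 W
P_out = 9.7×746 = 7236 W
Losses = P_in − P_out = 8710 − 7236 = 1474 W

1.47 kW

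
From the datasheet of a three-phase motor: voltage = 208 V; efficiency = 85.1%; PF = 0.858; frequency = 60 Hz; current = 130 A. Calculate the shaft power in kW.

34.2 kW

P_in = √3·V·I·cosφ = 1.732 × 208 × 130 × 0.858 = 40183 W
P_out = η·P_in = 0.851 × 40183 = 34196 W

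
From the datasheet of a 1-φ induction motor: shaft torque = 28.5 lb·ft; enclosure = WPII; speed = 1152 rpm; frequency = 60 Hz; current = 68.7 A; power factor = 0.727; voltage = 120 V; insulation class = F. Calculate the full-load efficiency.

τ = 28.5 lb·ft × 1.356 = 38.65 N·m
ω = 2π × 1152/60 = 120.6 rad/s; P_out = τω = 38.65 × 120.6 = 4661 W
P_in = V·I·cosφ = 120 × 68.7 × 0.727 = 5993 W
η = P_out / P_in = 4661 / 5993 = 0.778 = 77.8%

77.8 %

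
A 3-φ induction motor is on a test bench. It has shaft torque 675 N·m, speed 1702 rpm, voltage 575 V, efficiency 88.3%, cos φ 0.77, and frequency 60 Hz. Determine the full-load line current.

ω = 2π×1702/60 = 178.2 rad/s; P_out = τω = 675 × 178.2 = 120285 W
P_in = P_out / η = 120285 / 0.883 = 136223 W
I_L = P_in / (√3·V_L·cosφ) = 136223 / (1.732 × 575 × 0.77) = 178 A

178 A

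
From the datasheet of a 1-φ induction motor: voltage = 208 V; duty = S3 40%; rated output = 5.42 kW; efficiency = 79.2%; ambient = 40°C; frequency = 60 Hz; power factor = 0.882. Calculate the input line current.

37.3 A

P_out = 5.42 kW = 5420 W
P_in = P_out / η = 5420 / 0.792 = 6843 W
I = P_in / (V·cosφ) = 6843 / (208 × 0.882) = 37.3 A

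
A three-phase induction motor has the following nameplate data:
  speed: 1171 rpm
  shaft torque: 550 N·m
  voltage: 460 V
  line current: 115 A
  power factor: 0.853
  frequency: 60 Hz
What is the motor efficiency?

86.3 %

ω = 2π × 1171/60 = 122.6 rad/s; P_out = τω = 550 × 122.6 = 67430 W
P_in = √3·V_L·I_L·cosφ = 1.732 × 460 × 115 × 0.853 = 78154 W
η = P_out / P_in = 67430 / 78154 = 0.863 = 86.3%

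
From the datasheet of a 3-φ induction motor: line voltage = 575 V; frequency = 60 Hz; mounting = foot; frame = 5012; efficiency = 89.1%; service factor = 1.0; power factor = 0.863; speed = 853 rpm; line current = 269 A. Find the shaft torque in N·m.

2310 N·m

P_in = √3·V·I·cosφ = 1.732 × 575 × 269 × 0.863 = 231195 W
P_out = η·P_in = 0.891 × 231195 = 205995 W
n = 853 rpm
ω = 2π×853/60 = 89.33 rad/s
τ = P_out/ω = 205995/89.33 = 2310 N·m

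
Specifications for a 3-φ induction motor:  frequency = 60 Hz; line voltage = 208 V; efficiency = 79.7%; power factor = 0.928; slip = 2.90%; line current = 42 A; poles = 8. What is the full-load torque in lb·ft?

90.2 lb·ft

P_in = √3·V·I·cosφ = 1.732 × 208 × 42 × 0.928 = 14041 W
P_out = η·P_in = 0.797 × 14041 = 11191 W
n_s = 120×60/8 = 900 rpm; n = 900×(1−0.029) = 874 rpm
ω = 2π×874/60 = 91.53 rad/s
τ = P_out/ω = 11191/91.53 = 122.3 N·m
In lb·ft: 122.3/1.356 = 90.2 lb·ft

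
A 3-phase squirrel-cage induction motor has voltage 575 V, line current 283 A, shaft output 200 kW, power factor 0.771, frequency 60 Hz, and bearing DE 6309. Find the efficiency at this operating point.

P_out = 200 kW = 200000 W
P_in = √3·V_L·I_L·cosφ = 1.732 × 575 × 283 × 0.771 = 217298 W
η = P_out / P_in = 200000 / 217298 = 0.920 = 92.0%

92.0 %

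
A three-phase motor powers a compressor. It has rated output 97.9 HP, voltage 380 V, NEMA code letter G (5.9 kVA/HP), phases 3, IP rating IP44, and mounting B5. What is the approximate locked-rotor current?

878 A

S_LR = 5.9 × 97.9 = 577.61 kVA
I_LR = S_LR/(√3·V_L) = 577610/(1.732×380) = 878 A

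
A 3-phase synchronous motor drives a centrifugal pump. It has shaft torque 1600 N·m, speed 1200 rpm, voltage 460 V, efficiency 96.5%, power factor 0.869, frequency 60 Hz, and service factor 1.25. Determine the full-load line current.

ω = 2π×1200/60 = 125.7 rad/s; P_out = τω = 1600 × 125.7 = 201120 W
P_in = P_out / η = 201120 / 0.965 = 208415 W
I_L = P_in / (√3·V_L·cosφ) = 208415 / (1.732 × 460 × 0.869) = 301 A

301 A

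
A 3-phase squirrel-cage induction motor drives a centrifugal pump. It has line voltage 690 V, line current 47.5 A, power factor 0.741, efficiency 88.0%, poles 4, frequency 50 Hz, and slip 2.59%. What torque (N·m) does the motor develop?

242 N·m

P_in = √3·V·I·cosφ = 1.732 × 690 × 47.5 × 0.741 = 42064 W
P_out = η·P_in = 0.88 × 42064 = 37016 W
n_s = 120×50/4 = 1500 rpm; n = 1500×(1−0.0259) = 1461 rpm
ω = 2π×1461/60 = 153 rad/s
τ = P_out/ω = 37016/153 = 242 N·m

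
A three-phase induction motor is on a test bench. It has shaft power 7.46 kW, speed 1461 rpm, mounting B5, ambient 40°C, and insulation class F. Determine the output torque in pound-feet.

ω = 2π × 1461/60 = 153 rad/s
τ = P/ω = 7460/153 = 48.76 N·m
In lb·ft: 48.76/1.356 = 36 lb·ft

36 lb·ft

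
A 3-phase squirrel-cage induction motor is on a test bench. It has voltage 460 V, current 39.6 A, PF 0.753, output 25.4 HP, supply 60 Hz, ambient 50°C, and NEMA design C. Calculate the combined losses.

4810 W

P_in = √3·V·I·cosφ = 1.732×460×39.6×0.753 = 23757 W
P_out = 25.4×746 = 18948 W
Losses = P_in − P_out = 23757 − 18948 = 4809 W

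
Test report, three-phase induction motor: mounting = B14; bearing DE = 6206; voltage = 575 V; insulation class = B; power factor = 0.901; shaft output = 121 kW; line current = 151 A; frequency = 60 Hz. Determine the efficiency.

89.3 %

P_out = 121 kW = 121000 W
P_in = √3·V_L·I_L·cosφ = 1.732 × 575 × 151 × 0.901 = 135493 W
η = P_out / P_in = 121000 / 135493 = 0.893 = 89.3%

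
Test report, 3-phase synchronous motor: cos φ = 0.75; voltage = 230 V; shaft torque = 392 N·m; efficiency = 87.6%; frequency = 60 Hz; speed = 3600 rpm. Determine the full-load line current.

ω = 2π×3600/60 = 377 rad/s; P_out = τω = 392 × 377 = 147784 W
P_in = P_out / η = 147784 / 0.876 = 168703 W
I_L = P_in / (√3·V_L·cosφ) = 168703 / (1.732 × 230 × 0.75) = 565 A

565 A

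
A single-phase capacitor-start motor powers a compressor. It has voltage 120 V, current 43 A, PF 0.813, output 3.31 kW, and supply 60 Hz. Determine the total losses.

P_in = V·I·cosφ = 120×43×0.813 = 4195 W
P_out = 3310 W
Losses = P_in − P_out = 4195 − 3310 = 885 W

885 W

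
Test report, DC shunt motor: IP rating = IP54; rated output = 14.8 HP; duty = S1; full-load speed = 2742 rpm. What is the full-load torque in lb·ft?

28.4 lb·ft

P_out = 14.8 × 746 = 11041 W
ω = 2π × 2742/60 = 287.1 rad/s
τ = P_out/ω = 11041/287.1 = 38.46 N·m
In lb·ft: 38.46/1.356 = 28.4 lb·ft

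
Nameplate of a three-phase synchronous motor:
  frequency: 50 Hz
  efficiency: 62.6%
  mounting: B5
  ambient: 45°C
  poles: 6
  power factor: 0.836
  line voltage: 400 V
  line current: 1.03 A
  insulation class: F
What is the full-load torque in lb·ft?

P_in = √3·V·I·cosφ = 1.732 × 400 × 1.03 × 0.836 = 597 W
P_out = η·P_in = 0.626 × 597 = 374 W
n = n_s = 120×50/6 = 1000 rpm (synchronous)
ω = 2π×1000/60 = 104.7 rad/s
τ = P_out/ω = 374/104.7 = 3.572 N·m
In lb·ft: 3.572/1.356 = 2.63 lb·ft

2.63 lb·ft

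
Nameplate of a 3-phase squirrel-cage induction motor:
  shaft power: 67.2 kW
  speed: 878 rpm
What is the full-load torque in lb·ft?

539 lb·ft

ω = 2π × 878/60 = 91.94 rad/s
τ = P/ω = 67200/91.94 = 730.9 N·m
In lb·ft: 730.9/1.356 = 539 lb·ft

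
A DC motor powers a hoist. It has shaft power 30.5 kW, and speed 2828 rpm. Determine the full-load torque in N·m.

103 N·m

ω = 2π × 2828/60 = 296.1 rad/s
τ = P/ω = 30500/296.1 = 103 N·m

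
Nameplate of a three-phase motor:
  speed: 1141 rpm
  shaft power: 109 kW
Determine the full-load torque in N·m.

ω = 2π × 1141/60 = 119.5 rad/s
τ = P/ω = 109000/119.5 = 912 N·m

912 N·m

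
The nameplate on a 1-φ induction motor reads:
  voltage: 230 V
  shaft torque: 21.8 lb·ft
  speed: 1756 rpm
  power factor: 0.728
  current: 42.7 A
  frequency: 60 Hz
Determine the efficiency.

76.0 %

τ = 21.8 lb·ft × 1.356 = 29.56 N·m
ω = 2π × 1756/60 = 183.9 rad/s; P_out = τω = 29.56 × 183.9 = 5436 W
P_in = V·I·cosφ = 230 × 42.7 × 0.728 = 7150 W
η = P_out / P_in = 5436 / 7150 = 0.760 = 76.0%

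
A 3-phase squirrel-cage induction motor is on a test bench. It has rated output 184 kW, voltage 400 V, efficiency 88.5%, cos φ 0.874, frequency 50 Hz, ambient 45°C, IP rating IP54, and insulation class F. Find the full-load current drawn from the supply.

P_out = 184 kW = 184000 W
P_in = P_out / η = 184000 / 0.885 = 207910 W
I_L = P_in / (√3·V_L·cosφ) = 207910 / (1.732 × 400 × 0.874) = 343 A

343 A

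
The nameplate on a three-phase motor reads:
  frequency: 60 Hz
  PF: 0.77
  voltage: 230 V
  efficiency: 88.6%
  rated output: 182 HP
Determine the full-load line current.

P_out = 182 × 746 = 135772 W
P_in = P_out / η = 135772 / 0.886 = 153242 W
I_L = P_in / (√3·V_L·cosφ) = 153242 / (1.732 × 230 × 0.77) = 500 A

500 A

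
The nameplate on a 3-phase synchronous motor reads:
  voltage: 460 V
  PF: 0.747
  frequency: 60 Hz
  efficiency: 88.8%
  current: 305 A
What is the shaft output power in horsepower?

216 HP

P_in = √3·V·I·cosφ = 1.732 × 460 × 305 × 0.747 = 181521 W
P_out = η·P_in = 0.888 × 181521 = 161191 W
= 161191/746 = 216 HP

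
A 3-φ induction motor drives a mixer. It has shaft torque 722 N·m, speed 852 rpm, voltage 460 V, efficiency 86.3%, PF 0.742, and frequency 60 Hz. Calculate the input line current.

126 A

ω = 2π×852/60 = 89.22 rad/s; P_out = τω = 722 × 89.22 = 64417 W
P_in = P_out / η = 64417 / 0.863 = 74643 W
I_L = P_in / (√3·V_L·cosφ) = 74643 / (1.732 × 460 × 0.742) = 126 A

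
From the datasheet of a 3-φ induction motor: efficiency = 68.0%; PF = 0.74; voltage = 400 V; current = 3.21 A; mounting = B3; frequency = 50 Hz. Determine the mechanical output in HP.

1.5 HP

P_in = √3·V·I·cosφ = 1.732 × 400 × 3.21 × 0.74 = 1646 W
P_out = η·P_in = 0.68 × 1646 = 1119 W
= 1119/746 = 1.5 HP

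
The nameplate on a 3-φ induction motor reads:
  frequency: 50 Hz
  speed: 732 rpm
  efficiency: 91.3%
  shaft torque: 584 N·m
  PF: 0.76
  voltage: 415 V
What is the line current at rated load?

89.8 A

ω = 2π×732/60 = 76.65 rad/s; P_out = τω = 584 × 76.65 = 44764 W
P_in = P_out / η = 44764 / 0.913 = 49030 W
I_L = P_in / (√3·V_L·cosφ) = 49030 / (1.732 × 415 × 0.76) = 89.8 A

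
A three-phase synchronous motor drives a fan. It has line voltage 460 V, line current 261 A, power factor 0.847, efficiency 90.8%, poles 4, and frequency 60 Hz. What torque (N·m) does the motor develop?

848 N·m

P_in = √3·V·I·cosφ = 1.732 × 460 × 261 × 0.847 = 176129 W
P_out = η·P_in = 0.908 × 176129 = 159925 W
n = n_s = 120×60/4 = 1800 rpm (synchronous)
ω = 2π×1800/60 = 188.5 rad/s
τ = P_out/ω = 159925/188.5 = 848 N·m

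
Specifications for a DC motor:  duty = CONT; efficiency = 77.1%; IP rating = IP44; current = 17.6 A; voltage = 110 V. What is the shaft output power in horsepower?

P_in = V·I = 110 × 17.6 = 1936 W
P_out = η·P_in = 0.771 × 1936 = 1493 W
= 1493/746 = 2 HP

2 HP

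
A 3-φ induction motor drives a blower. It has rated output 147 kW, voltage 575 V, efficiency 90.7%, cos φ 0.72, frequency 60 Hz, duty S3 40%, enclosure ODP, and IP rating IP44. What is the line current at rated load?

P_out = 147 kW = 147000 W
P_in = P_out / η = 147000 / 0.907 = 162073 W
I_L = P_in / (√3·V_L·cosφ) = 162073 / (1.732 × 575 × 0.72) = 226 A

226 A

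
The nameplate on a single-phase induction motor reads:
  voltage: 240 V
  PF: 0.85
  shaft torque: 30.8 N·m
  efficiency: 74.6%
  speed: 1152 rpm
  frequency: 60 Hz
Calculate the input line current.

ω = 2π×1152/60 = 120.6 rad/s; P_out = τω = 30.8 × 120.6 = 3714 W
P_in = P_out / η = 3714 / 0.746 = 4979 W
I = P_in / (V·cosφ) = 4979 / (240 × 0.85) = 24.4 A

24.4 A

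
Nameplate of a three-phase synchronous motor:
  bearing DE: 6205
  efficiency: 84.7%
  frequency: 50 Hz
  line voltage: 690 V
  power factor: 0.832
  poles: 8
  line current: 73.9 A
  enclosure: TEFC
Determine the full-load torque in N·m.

792 N·m

P_in = √3·V·I·cosφ = 1.732 × 690 × 73.9 × 0.832 = 73479 W
P_out = η·P_in = 0.847 × 73479 = 62237 W
n = n_s = 120×50/8 = 750 rpm (synchronous)
ω = 2π×750/60 = 78.54 rad/s
τ = P_out/ω = 62237/78.54 = 792 N·m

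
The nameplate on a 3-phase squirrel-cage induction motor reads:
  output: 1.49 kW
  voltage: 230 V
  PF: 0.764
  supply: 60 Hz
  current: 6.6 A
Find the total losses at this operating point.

P_in = √3·V·I·cosφ = 1.732×230×6.6×0.764 = 2009 W
P_out = 1490 W
Losses = P_in − P_out = 2009 − 1490 = 519 W

519 W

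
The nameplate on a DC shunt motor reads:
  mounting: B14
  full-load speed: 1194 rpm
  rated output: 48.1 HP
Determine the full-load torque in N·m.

P_out = 48.1 × 746 = 35883 W
ω = 2π × 1194/60 = 125 rad/s
τ = P_out/ω = 35883/125 = 287 N·m

287 N·m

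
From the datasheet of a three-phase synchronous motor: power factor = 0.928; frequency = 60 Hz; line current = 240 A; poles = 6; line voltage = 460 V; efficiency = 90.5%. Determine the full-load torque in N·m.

P_in = √3·V·I·cosφ = 1.732 × 460 × 240 × 0.928 = 177445 W
P_out = η·P_in = 0.905 × 177445 = 160588 W
n = n_s = 120×60/6 = 1200 rpm (synchronous)
ω = 2π×1200/60 = 125.7 rad/s
τ = P_out/ω = 160588/125.7 = 1280 N·m

1280 N·m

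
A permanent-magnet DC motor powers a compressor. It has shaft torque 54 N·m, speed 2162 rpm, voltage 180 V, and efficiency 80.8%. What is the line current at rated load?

ω = 2π×2162/60 = 226.4 rad/s; P_out = τω = 54 × 226.4 = 12226 W
P_in = P_out / η = 12226 / 0.808 = 15131 W
I = P_in / V = 15131 / 180 = 84.1 A

84.1 A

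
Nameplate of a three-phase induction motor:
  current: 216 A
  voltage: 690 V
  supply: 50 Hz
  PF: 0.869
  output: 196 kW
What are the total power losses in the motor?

P_in = √3·V·I·cosφ = 1.732×690×216×0.869 = 224321 W
P_out = 196000 W
Losses = P_in − P_out = 224321 − 196000 = 28321 W

28300 W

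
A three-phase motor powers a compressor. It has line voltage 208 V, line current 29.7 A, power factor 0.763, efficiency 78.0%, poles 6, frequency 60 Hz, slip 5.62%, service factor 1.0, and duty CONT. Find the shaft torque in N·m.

P_in = √3·V·I·cosφ = 1.732 × 208 × 29.7 × 0.763 = 8164 W
P_out = η·P_in = 0.78 × 8164 = 6368 W
n_s = 120×60/6 = 1200 rpm; n = 1200×(1−0.0562) = 1133 rpm
ω = 2π×1133/60 = 118.6 rad/s
τ = P_out/ω = 6368/118.6 = 53.7 N·m

53.7 N·m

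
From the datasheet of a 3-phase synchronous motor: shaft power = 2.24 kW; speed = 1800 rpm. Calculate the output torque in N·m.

11.9 N·m

ω = 2π × 1800/60 = 188.5 rad/s
τ = P/ω = 2240/188.5 = 11.9 N·m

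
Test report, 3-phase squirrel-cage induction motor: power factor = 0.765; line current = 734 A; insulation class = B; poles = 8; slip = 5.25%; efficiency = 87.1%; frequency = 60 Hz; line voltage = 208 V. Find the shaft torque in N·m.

P_in = √3·V·I·cosφ = 1.732 × 208 × 734 × 0.765 = 202287 W
P_out = η·P_in = 0.871 × 202287 = 176192 W
n_s = 120×60/8 = 900 rpm; n = 900×(1−0.0525) = 853 rpm
ω = 2π×853/60 = 89.33 rad/s
τ = P_out/ω = 176192/89.33 = 1970 N·m

1970 N·m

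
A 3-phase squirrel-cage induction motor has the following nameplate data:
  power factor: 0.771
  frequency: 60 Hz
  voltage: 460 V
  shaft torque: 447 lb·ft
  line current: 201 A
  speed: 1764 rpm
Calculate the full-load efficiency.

τ = 447 lb·ft × 1.356 = 606.1 N·m
ω = 2π × 1764/60 = 184.7 rad/s; P_out = τω = 606.1 × 184.7 = 111947 W
P_in = √3·V_L·I_L·cosφ = 1.732 × 460 × 201 × 0.771 = 123468 W
η = P_out / P_in = 111947 / 123468 = 0.907 = 90.7%

90.7 %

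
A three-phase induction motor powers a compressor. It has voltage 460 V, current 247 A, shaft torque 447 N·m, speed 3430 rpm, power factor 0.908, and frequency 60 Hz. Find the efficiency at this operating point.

89.9 %

ω = 2π × 3430/60 = 359.2 rad/s; P_out = τω = 447 × 359.2 = 160562 W
P_in = √3·V_L·I_L·cosφ = 1.732 × 460 × 247 × 0.908 = 178685 W
η = P_out / P_in = 160562 / 178685 = 0.899 = 89.9%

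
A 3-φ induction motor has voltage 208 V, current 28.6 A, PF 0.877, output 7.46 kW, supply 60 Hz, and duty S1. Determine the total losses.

1580 W

P_in = √3·V·I·cosφ = 1.732×208×28.6×0.877 = 9036 W
P_out = 7460 W
Losses = P_in − P_out = 9036 − 7460 = 1576 W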